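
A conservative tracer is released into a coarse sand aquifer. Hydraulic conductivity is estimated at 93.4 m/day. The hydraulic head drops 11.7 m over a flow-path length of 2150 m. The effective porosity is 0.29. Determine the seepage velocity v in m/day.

Hydraulic gradient i = Δh / L = 11.7 / 2150 = 0.005442.
Darcy flux q = K · i = 93.40 × 0.005442 = 0.5083 m/day.
Seepage velocity v = q / n_e = 0.5083 / 0.29 = 1.753 m/day.

1.75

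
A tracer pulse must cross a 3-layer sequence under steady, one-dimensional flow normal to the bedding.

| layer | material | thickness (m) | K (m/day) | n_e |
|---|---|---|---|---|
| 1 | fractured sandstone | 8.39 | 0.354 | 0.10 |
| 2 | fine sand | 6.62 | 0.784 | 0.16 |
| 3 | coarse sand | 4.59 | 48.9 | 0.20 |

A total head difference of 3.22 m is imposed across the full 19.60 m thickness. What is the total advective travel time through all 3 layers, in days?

With flow normal to the layers, continuity requires the same specific discharge q through every layer.
Σ(b_i/K_i) = 8.39/0.354 + 6.62/0.784 + 4.59/48.9 = 32.24 d.
q = Δh / Σ(b_i/K_i) = 3.22 / 32.24 = 0.09988 m/day.
In each layer the seepage velocity is v_i = q/n_i, so the layer transit time is t_i = b_i·n_i / q:
  layer 1 (fractured sandstone): t_1 = 8.39 × 0.10 / 0.09988 = 8.400 d
  layer 2 (fine sand): t_2 = 6.62 × 0.16 / 0.09988 = 10.60 d
  layer 3 (coarse sand): t_3 = 4.59 × 0.20 / 0.09988 = 9.191 d
Total t = Σ t_i = 28.20 days.

28.2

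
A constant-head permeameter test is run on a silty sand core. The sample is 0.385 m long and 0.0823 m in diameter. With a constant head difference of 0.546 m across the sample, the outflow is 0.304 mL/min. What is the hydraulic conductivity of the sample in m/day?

0.0580

Cross-sectional area A = π·(d/2)² = π × (0.0823/2)² = 0.005320 m².
Convert discharge: 0.304 mL/min = 5.067e-09 m³/s.
Darcy's law rearranged: K = Q·L / (A·Δh) = 5.067e-09 × 0.385 / (0.005320 × 0.546) = 6.716e-07 m/s = 0.05802 m/day.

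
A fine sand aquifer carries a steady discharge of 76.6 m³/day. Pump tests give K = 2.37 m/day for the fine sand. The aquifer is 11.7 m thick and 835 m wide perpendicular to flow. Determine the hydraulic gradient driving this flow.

Cross-sectional area A = 835 × 11.7 = 9770 m².
From Q = K·A·i, i = Q / (K·A) = 76.6 / (2.370 × 9770) = 0.003308.

0.00331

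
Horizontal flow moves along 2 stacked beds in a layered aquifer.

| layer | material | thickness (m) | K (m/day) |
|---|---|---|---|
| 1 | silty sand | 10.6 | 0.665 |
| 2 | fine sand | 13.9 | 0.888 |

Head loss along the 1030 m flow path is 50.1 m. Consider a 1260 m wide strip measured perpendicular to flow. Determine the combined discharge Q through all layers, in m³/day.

1190

Flow is parallel to layering, so each bed carries its own Darcy discharge and the transmissivities add.
Σ(K_i·b_i) = 0.665×10.6 + 0.888×13.9 = 19.39 m²/day.
Hydraulic gradient i = Δh / L = 50.1 / 1030 = 0.04864.
Q = Σ(K_i·b_i) · W · i = 19.39 × 1260 × 0.04864 = 1188 m³/day.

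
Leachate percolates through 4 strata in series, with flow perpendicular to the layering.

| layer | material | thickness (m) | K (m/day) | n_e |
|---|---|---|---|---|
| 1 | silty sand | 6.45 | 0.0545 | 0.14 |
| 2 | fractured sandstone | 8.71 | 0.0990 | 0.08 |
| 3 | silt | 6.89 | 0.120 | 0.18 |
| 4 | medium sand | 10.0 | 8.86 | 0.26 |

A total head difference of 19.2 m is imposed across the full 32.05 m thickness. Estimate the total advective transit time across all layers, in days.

75.0

With flow normal to the layers, continuity requires the same specific discharge q through every layer.
Σ(b_i/K_i) = 6.45/0.0545 + 8.71/0.0990 + 6.89/0.120 + 10.0/8.86 = 264.9 d.
q = Δh / Σ(b_i/K_i) = 19.2 / 264.9 = 0.07249 m/day.
In each layer the seepage velocity is v_i = q/n_i, so the layer transit time is t_i = b_i·n_i / q:
  layer 1 (silty sand): t_1 = 6.45 × 0.14 / 0.07249 = 12.46 d
  layer 2 (fractured sandstone): t_2 = 8.71 × 0.08 / 0.07249 = 9.613 d
  layer 3 (silt): t_3 = 6.89 × 0.18 / 0.07249 = 17.11 d
  layer 4 (medium sand): t_4 = 10.0 × 0.26 / 0.07249 = 35.87 d
Total t = Σ t_i = 75.05 days.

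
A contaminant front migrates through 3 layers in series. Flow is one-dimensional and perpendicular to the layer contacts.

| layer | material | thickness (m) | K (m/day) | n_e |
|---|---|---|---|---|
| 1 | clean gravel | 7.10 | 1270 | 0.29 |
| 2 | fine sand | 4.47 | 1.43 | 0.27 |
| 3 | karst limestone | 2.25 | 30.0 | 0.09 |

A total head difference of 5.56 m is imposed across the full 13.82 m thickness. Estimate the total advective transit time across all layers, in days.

2.00

With flow normal to the layers, continuity requires the same specific discharge q through every layer.
Σ(b_i/K_i) = 7.10/1270 + 4.47/1.43 + 2.25/30.0 = 3.206 d.
q = Δh / Σ(b_i/K_i) = 5.56 / 3.206 = 1.734 m/day.
In each layer the seepage velocity is v_i = q/n_i, so the layer transit time is t_i = b_i·n_i / q:
  layer 1 (clean gravel): t_1 = 7.10 × 0.29 / 1.734 = 1.187 d
  layer 2 (fine sand): t_2 = 4.47 × 0.27 / 1.734 = 0.6960 d
  layer 3 (karst limestone): t_3 = 2.25 × 0.09 / 1.734 = 0.1168 d
Total t = Σ t_i = 2.000 days.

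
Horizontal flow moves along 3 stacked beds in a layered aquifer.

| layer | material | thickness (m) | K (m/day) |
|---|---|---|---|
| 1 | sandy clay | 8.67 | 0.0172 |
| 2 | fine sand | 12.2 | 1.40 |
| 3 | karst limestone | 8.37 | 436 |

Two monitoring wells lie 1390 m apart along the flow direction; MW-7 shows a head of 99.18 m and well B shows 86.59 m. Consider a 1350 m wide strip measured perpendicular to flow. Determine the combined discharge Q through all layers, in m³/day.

44800

Flow is parallel to layering, so each bed carries its own Darcy discharge and the transmissivities add.
Σ(K_i·b_i) = 0.0172×8.67 + 1.40×12.2 + 436×8.37 = 3667 m²/day.
Hydraulic gradient i = (99.18 − 86.59) / 1390 = 12.59 / 1390 = 0.009058.
Q = Σ(K_i·b_i) · W · i = 3667 × 1350 × 0.009058 = 44833 m³/day.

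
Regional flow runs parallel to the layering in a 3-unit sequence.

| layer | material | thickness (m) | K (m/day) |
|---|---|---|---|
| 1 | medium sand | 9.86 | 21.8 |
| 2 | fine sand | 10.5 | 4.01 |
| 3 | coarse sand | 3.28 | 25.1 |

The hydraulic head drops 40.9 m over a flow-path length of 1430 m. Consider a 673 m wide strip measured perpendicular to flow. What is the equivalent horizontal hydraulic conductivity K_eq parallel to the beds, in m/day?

Flow is parallel to layering, so each bed carries its own Darcy discharge and the transmissivities add.
Σ(K_i·b_i) = 21.8×9.86 + 4.01×10.5 + 25.1×3.28 = 339.4 m²/day.
Total thickness b = 23.64 m, so K_eq = Σ(K_i·b_i)/b = 14.36 m/day.

14.4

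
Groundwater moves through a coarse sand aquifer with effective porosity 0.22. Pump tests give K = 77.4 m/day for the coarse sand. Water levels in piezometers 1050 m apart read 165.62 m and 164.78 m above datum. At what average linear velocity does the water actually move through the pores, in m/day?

0.281

Hydraulic gradient i = (165.62 − 164.78) / 1050 = 0.84 / 1050 = 0.0008000.
Darcy flux q = K · i = 77.40 × 0.0008000 = 0.06192 m/day.
Seepage velocity v = q / n_e = 0.06192 / 0.22 = 0.2815 m/day.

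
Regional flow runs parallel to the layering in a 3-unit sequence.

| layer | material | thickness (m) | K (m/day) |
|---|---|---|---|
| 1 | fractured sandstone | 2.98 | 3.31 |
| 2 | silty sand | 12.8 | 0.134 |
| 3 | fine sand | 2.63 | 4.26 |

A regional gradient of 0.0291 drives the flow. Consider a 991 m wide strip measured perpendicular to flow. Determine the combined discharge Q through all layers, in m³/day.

Flow is parallel to layering, so each bed carries its own Darcy discharge and the transmissivities add.
Σ(K_i·b_i) = 3.31×2.98 + 0.134×12.8 + 4.26×2.63 = 22.78 m²/day.
Hydraulic gradient i = 0.0291.
Q = Σ(K_i·b_i) · W · i = 22.78 × 991 × 0.02910 = 657.0 m³/day.

657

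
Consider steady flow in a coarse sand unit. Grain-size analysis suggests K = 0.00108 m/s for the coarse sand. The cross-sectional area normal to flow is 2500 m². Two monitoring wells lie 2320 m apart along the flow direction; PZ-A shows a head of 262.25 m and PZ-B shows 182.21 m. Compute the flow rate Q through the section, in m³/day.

Convert K: 0.00108 m/s × 86400 = 93.31 m/day.
Hydraulic gradient i = (262.25 − 182.21) / 2320 = 80.04 / 2320 = 0.03450.
Darcy's law: Q = K · A · i = 93.31 × 2500 × 0.03450 = 8048 m³/day.

8050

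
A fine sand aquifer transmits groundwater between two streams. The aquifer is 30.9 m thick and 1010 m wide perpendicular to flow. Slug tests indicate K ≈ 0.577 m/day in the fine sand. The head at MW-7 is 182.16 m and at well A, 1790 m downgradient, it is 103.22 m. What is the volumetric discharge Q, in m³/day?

794

Cross-sectional area A = 1010 × 30.9 = 31209 m².
Hydraulic gradient i = (182.16 − 103.22) / 1790 = 78.94 / 1790 = 0.04410.
Darcy's law: Q = K · A · i = 0.5770 × 31209 × 0.04410 = 794.1 m³/day.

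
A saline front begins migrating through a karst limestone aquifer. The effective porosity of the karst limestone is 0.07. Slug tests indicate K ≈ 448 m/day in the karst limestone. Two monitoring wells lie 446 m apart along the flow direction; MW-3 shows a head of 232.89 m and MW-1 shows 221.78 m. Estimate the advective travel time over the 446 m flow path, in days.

Hydraulic gradient i = (232.89 − 221.78) / 446 = 11.11 / 446 = 0.02491.
Darcy flux q = K · i = 448.0 × 0.02491 = 11.16 m/day.
Seepage velocity v = q / n_e = 11.16 / 0.07 = 159.4 m/day.
Travel time t = L / v = 446 / 159.4 = 2.798 days.

2.80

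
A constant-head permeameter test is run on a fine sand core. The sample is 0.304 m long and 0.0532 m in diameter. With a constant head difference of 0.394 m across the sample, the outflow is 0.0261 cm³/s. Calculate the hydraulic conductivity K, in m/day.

Cross-sectional area A = π·(d/2)² = π × (0.0532/2)² = 0.002223 m².
Convert discharge: 0.0261 cm³/s = 2.610e-08 m³/s.
Darcy's law rearranged: K = Q·L / (A·Δh) = 2.610e-08 × 0.304 / (0.002223 × 0.394) = 9.060e-06 m/s = 0.7827 m/day.

0.783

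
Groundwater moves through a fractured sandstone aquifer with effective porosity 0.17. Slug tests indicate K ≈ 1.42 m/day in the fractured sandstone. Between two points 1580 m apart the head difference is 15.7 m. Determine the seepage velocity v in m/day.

Hydraulic gradient i = Δh / L = 15.7 / 1580 = 0.009937.
Darcy flux q = K · i = 1.420 × 0.009937 = 0.01411 m/day.
Seepage velocity v = q / n_e = 0.01411 / 0.17 = 0.08300 m/day.

0.0830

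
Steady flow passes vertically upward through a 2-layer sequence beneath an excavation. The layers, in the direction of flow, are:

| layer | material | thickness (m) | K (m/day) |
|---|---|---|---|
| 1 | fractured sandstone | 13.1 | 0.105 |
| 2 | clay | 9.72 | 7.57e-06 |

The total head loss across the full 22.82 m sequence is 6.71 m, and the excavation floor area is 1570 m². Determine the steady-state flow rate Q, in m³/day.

0.00820

Flow is perpendicular to layering, so the layers act in series and the equivalent K is the thickness-weighted harmonic mean.
Total thickness L = 13.1 + 9.72 = 22.82 m.
Σ(b_i/K_i) = 13.1/0.105 + 9.72/7.57e-06 = 1.284e+06 d.
K_eq = L / Σ(b_i/K_i) = 22.82 / 1.284e+06 = 1.777e-05 m/day.
Q = K_eq · A · (Δh/L) = 1.777e-05 × 1570 × (6.71/22.82) = 0.008204 m³/day.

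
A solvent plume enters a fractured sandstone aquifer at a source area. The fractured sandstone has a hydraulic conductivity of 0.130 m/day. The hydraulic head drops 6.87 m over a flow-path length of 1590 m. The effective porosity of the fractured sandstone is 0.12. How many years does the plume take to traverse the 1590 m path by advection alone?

Hydraulic gradient i = Δh / L = 6.87 / 1590 = 0.004321.
Darcy flux q = K · i = 0.1300 × 0.004321 = 0.0005617 m/day.
Seepage velocity v = q / n_e = 0.0005617 / 0.12 = 0.004681 m/day.
Travel time t = L / v = 1590 / 0.004681 = 3.397e+05 days = 930.0 years.

930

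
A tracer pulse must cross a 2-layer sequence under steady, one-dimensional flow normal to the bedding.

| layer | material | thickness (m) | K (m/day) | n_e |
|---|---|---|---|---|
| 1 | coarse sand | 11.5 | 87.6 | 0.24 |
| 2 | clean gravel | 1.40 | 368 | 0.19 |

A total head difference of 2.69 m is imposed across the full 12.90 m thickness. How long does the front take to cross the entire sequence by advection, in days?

With flow normal to the layers, continuity requires the same specific discharge q through every layer.
Σ(b_i/K_i) = 11.5/87.6 + 1.40/368 = 0.1351 d.
q = Δh / Σ(b_i/K_i) = 2.69 / 0.1351 = 19.91 m/day.
In each layer the seepage velocity is v_i = q/n_i, so the layer transit time is t_i = b_i·n_i / q:
  layer 1 (coarse sand): t_1 = 11.5 × 0.24 / 19.91 = 0.1386 d
  layer 2 (clean gravel): t_2 = 1.40 × 0.19 / 19.91 = 0.01336 d
Total t = Σ t_i = 0.1520 days.

0.152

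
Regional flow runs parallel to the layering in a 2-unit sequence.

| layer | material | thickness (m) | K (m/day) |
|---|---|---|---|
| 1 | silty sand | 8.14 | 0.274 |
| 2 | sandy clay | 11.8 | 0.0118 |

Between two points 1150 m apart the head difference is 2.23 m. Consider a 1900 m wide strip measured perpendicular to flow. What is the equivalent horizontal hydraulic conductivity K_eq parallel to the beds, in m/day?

Flow is parallel to layering, so each bed carries its own Darcy discharge and the transmissivities add.
Σ(K_i·b_i) = 0.274×8.14 + 0.0118×11.8 = 2.370 m²/day.
Total thickness b = 19.94 m, so K_eq = Σ(K_i·b_i)/b = 0.1188 m/day.

0.119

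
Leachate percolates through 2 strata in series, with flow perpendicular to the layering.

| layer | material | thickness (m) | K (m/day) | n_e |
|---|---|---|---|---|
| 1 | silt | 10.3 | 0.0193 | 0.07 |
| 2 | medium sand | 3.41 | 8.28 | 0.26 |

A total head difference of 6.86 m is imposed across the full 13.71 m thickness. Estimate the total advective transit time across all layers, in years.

With flow normal to the layers, continuity requires the same specific discharge q through every layer.
Σ(b_i/K_i) = 10.3/0.0193 + 3.41/8.28 = 534.1 d.
q = Δh / Σ(b_i/K_i) = 6.86 / 534.1 = 0.01284 m/day.
In each layer the seepage velocity is v_i = q/n_i, so the layer transit time is t_i = b_i·n_i / q:
  layer 1 (silt): t_1 = 10.3 × 0.07 / 0.01284 = 56.13 d
  layer 2 (medium sand): t_2 = 3.41 × 0.26 / 0.01284 = 69.03 d
Total t = Σ t_i = 125.2 days = 0.3427 years.

0.343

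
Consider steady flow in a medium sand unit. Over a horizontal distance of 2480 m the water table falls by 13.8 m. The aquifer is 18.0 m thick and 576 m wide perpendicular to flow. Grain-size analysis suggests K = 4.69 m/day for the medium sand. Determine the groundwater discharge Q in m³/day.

271

Cross-sectional area A = 576 × 18.0 = 10368 m².
Hydraulic gradient i = Δh / L = 13.8 / 2480 = 0.005565.
Darcy's law: Q = K · A · i = 4.690 × 10368 × 0.005565 = 270.6 m³/day.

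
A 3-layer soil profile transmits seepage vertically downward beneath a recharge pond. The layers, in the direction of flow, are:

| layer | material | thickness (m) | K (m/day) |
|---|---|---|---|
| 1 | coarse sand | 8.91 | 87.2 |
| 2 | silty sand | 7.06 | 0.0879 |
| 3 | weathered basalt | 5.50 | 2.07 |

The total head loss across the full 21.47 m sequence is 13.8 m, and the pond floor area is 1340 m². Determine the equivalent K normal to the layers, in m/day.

0.258

Flow is perpendicular to layering, so the layers act in series and the equivalent K is the thickness-weighted harmonic mean.
Total thickness L = 8.91 + 7.06 + 5.50 = 21.47 m.
Σ(b_i/K_i) = 8.91/87.2 + 7.06/0.0879 + 5.50/2.07 = 83.08 d.
K_eq = L / Σ(b_i/K_i) = 21.47 / 83.08 = 0.2584 m/day.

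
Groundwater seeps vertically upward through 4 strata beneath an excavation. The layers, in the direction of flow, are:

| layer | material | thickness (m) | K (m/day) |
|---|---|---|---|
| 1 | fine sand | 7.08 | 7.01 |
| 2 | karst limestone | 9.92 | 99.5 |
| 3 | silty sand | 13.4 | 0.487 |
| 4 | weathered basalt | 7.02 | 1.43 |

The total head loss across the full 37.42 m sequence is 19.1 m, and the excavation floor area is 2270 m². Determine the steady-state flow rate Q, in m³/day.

1290

Flow is perpendicular to layering, so the layers act in series and the equivalent K is the thickness-weighted harmonic mean.
Total thickness L = 7.08 + 9.92 + 13.4 + 7.02 = 37.42 m.
Σ(b_i/K_i) = 7.08/7.01 + 9.92/99.5 + 13.4/0.487 + 7.02/1.43 = 33.53 d.
K_eq = L / Σ(b_i/K_i) = 37.42 / 33.53 = 1.116 m/day.
Q = K_eq · A · (Δh/L) = 1.116 × 2270 × (19.1/37.42) = 1293 m³/day.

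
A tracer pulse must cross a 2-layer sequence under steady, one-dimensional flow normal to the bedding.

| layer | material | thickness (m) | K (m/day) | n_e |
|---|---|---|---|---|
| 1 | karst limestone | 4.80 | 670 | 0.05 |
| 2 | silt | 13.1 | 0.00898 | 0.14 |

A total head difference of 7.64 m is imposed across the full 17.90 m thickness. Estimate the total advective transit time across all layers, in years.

1.08

With flow normal to the layers, continuity requires the same specific discharge q through every layer.
Σ(b_i/K_i) = 4.80/670 + 13.1/0.00898 = 1459 d.
q = Δh / Σ(b_i/K_i) = 7.64 / 1459 = 0.005237 m/day.
In each layer the seepage velocity is v_i = q/n_i, so the layer transit time is t_i = b_i·n_i / q:
  layer 1 (karst limestone): t_1 = 4.80 × 0.05 / 0.005237 = 45.83 d
  layer 2 (silt): t_2 = 13.1 × 0.14 / 0.005237 = 350.2 d
Total t = Σ t_i = 396.0 days = 1.084 years.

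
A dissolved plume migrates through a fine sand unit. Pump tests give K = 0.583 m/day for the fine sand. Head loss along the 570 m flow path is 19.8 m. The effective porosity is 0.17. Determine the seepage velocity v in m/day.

0.119

Hydraulic gradient i = Δh / L = 19.8 / 570 = 0.03474.
Darcy flux q = K · i = 0.5830 × 0.03474 = 0.02025 m/day.
Seepage velocity v = q / n_e = 0.02025 / 0.17 = 0.1191 m/day.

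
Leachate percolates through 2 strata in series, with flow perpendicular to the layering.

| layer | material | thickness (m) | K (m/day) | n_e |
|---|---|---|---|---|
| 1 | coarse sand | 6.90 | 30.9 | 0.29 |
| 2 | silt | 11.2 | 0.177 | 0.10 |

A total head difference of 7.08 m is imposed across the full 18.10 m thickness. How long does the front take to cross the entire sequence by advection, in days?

With flow normal to the layers, continuity requires the same specific discharge q through every layer.
Σ(b_i/K_i) = 6.90/30.9 + 11.2/0.177 = 63.50 d.
q = Δh / Σ(b_i/K_i) = 7.08 / 63.50 = 0.1115 m/day.
In each layer the seepage velocity is v_i = q/n_i, so the layer transit time is t_i = b_i·n_i / q:
  layer 1 (coarse sand): t_1 = 6.90 × 0.29 / 0.1115 = 17.95 d
  layer 2 (silt): t_2 = 11.2 × 0.10 / 0.1115 = 10.05 d
Total t = Σ t_i = 27.99 days.

28.0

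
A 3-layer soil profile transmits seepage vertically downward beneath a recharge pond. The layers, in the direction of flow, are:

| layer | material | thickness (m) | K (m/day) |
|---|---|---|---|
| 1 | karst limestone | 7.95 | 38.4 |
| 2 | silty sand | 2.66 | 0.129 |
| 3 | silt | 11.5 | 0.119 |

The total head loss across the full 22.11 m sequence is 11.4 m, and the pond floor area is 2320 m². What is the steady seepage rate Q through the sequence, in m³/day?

225

Flow is perpendicular to layering, so the layers act in series and the equivalent K is the thickness-weighted harmonic mean.
Total thickness L = 7.95 + 2.66 + 11.5 = 22.11 m.
Σ(b_i/K_i) = 7.95/38.4 + 2.66/0.129 + 11.5/0.119 = 117.5 d.
K_eq = L / Σ(b_i/K_i) = 22.11 / 117.5 = 0.1882 m/day.
Q = K_eq · A · (Δh/L) = 0.1882 × 2320 × (11.4/22.11) = 225.2 m³/day.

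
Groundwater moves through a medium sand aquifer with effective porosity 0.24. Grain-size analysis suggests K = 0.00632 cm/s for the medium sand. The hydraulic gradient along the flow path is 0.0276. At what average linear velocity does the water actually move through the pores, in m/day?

0.628

Convert K: 0.00632 cm/s × 864 = 5.460 m/day.
Hydraulic gradient i = 0.0276.
Darcy flux q = K · i = 5.460 × 0.02760 = 0.1507 m/day.
Seepage velocity v = q / n_e = 0.1507 / 0.24 = 0.6280 m/day.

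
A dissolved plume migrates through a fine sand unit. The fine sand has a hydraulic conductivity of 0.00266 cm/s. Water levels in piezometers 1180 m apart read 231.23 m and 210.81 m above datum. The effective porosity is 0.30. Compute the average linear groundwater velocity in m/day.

0.133

Convert K: 0.00266 cm/s × 864 = 2.298 m/day.
Hydraulic gradient i = (231.23 − 210.81) / 1180 = 20.42 / 1180 = 0.01731.
Darcy flux q = K · i = 2.298 × 0.01731 = 0.03977 m/day.
Seepage velocity v = q / n_e = 0.03977 / 0.30 = 0.1326 m/day.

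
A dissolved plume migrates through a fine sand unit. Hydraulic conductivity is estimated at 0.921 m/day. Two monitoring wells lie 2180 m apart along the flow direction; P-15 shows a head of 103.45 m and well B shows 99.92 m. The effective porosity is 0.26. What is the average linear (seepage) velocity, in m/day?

Hydraulic gradient i = (103.45 − 99.92) / 2180 = 3.53 / 2180 = 0.001619.
Darcy flux q = K · i = 0.9210 × 0.001619 = 0.001491 m/day.
Seepage velocity v = q / n_e = 0.001491 / 0.26 = 0.005736 m/day.

0.00574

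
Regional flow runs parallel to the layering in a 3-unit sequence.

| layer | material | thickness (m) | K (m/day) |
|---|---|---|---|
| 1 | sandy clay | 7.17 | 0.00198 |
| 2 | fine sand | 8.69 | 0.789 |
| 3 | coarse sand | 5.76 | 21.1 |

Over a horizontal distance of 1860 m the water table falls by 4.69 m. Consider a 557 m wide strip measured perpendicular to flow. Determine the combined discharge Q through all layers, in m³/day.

180

Flow is parallel to layering, so each bed carries its own Darcy discharge and the transmissivities add.
Σ(K_i·b_i) = 0.00198×7.17 + 0.789×8.69 + 21.1×5.76 = 128.4 m²/day.
Hydraulic gradient i = Δh / L = 4.69 / 1860 = 0.002522.
Q = Σ(K_i·b_i) · W · i = 128.4 × 557 × 0.002522 = 180.3 m³/day.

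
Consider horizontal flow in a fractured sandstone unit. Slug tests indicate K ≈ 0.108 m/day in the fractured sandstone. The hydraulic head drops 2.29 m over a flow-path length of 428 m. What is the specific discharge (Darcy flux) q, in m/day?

Hydraulic gradient i = Δh / L = 2.29 / 428 = 0.005350.
Specific discharge q = K · i = 0.1080 × 0.005350 = 0.0005779 m/day.

0.000578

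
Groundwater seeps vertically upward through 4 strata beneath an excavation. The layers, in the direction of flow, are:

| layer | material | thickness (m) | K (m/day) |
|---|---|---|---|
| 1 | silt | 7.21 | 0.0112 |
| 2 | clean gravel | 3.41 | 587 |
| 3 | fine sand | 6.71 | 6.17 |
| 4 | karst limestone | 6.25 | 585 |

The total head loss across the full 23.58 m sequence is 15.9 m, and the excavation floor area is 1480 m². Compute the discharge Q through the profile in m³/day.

Flow is perpendicular to layering, so the layers act in series and the equivalent K is the thickness-weighted harmonic mean.
Total thickness L = 7.21 + 3.41 + 6.71 + 6.25 = 23.58 m.
Σ(b_i/K_i) = 7.21/0.0112 + 3.41/587 + 6.71/6.17 + 6.25/585 = 644.9 d.
K_eq = L / Σ(b_i/K_i) = 23.58 / 644.9 = 0.03657 m/day.
Q = K_eq · A · (Δh/L) = 0.03657 × 1480 × (15.9/23.58) = 36.49 m³/day.

36.5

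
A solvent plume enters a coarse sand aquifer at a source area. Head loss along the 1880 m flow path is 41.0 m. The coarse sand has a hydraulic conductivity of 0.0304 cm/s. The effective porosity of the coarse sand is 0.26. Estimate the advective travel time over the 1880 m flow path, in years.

2.34

Convert K: 0.0304 cm/s × 864 = 26.27 m/day.
Hydraulic gradient i = Δh / L = 41.0 / 1880 = 0.02181.
Darcy flux q = K · i = 26.27 × 0.02181 = 0.5728 m/day.
Seepage velocity v = q / n_e = 0.5728 / 0.26 = 2.203 m/day.
Travel time t = L / v = 1880 / 2.203 = 853.3 days = 2.336 years.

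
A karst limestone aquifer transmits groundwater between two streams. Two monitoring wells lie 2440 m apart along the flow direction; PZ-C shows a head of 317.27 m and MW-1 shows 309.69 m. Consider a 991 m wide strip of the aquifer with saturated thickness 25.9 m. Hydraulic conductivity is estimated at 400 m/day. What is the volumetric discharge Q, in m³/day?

31900

Cross-sectional area A = 991 × 25.9 = 25667 m².
Hydraulic gradient i = (317.27 − 309.69) / 2440 = 7.58 / 2440 = 0.003107.
Darcy's law: Q = K · A · i = 400.0 × 25667 × 0.003107 = 31894 m³/day.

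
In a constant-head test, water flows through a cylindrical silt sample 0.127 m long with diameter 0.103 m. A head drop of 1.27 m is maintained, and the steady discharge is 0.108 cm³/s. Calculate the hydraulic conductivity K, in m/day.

0.112

Cross-sectional area A = π·(d/2)² = π × (0.103/2)² = 0.008332 m².
Convert discharge: 0.108 cm³/s = 1.080e-07 m³/s.
Darcy's law rearranged: K = Q·L / (A·Δh) = 1.080e-07 × 0.127 / (0.008332 × 1.27) = 1.296e-06 m/s = 0.1120 m/day.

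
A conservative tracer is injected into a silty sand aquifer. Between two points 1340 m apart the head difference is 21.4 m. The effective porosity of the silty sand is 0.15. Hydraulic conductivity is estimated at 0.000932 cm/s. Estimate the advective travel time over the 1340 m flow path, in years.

42.8

Convert K: 0.000932 cm/s × 864 = 0.8052 m/day.
Hydraulic gradient i = Δh / L = 21.4 / 1340 = 0.01597.
Darcy flux q = K · i = 0.8052 × 0.01597 = 0.01286 m/day.
Seepage velocity v = q / n_e = 0.01286 / 0.15 = 0.08573 m/day.
Travel time t = L / v = 1340 / 0.08573 = 15630 days = 42.79 years.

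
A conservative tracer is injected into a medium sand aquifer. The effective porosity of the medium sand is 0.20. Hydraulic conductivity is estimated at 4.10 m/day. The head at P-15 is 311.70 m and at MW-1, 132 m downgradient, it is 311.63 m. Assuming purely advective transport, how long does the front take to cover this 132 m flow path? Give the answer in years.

33.2

Hydraulic gradient i = (311.70 − 311.63) / 132 = 0.07 / 132 = 0.0005303.
Darcy flux q = K · i = 4.100 × 0.0005303 = 0.002174 m/day.
Seepage velocity v = q / n_e = 0.002174 / 0.20 = 0.01087 m/day.
Travel time t = L / v = 132 / 0.01087 = 12142 days = 33.24 years.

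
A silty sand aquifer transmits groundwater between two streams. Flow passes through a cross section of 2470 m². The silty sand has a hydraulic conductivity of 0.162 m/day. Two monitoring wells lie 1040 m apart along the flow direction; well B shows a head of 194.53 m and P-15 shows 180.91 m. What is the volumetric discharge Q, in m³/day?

Hydraulic gradient i = (194.53 − 180.91) / 1040 = 13.62 / 1040 = 0.01310.
Darcy's law: Q = K · A · i = 0.1620 × 2470 × 0.01310 = 5.240 m³/day.

5.24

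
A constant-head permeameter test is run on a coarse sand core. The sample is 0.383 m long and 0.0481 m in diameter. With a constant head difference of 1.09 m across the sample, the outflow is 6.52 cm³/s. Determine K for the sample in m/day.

Cross-sectional area A = π·(d/2)² = π × (0.0481/2)² = 0.001817 m².
Convert discharge: 6.52 cm³/s = 6.520e-06 m³/s.
Darcy's law rearranged: K = Q·L / (A·Δh) = 6.520e-06 × 0.383 / (0.001817 × 1.09) = 0.001261 m/s = 108.9 m/day.

109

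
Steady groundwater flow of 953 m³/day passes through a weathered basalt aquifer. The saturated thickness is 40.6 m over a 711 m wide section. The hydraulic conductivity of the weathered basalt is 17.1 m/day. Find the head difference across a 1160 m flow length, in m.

Cross-sectional area A = 711 × 40.6 = 28867 m².
From Q = K·A·i, i = Q / (K·A) = 953 / (17.10 × 28867) = 0.001931.
Head loss Δh = i · L = 0.001931 × 1160 = 2.240 m.

2.24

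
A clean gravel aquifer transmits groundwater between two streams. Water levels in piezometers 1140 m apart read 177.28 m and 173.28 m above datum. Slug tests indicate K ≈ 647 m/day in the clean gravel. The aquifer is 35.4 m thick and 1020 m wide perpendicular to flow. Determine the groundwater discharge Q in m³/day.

82000

Cross-sectional area A = 1020 × 35.4 = 36108 m².
Hydraulic gradient i = (177.28 − 173.28) / 1140 = 4 / 1140 = 0.003509.
Darcy's law: Q = K · A · i = 647.0 × 36108 × 0.003509 = 81971 m³/day.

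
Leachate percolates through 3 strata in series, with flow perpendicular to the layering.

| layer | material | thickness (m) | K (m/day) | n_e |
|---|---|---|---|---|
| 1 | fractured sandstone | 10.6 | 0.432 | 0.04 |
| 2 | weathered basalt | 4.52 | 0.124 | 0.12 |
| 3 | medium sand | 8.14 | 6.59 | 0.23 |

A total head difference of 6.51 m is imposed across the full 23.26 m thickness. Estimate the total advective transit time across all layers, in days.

27.1

With flow normal to the layers, continuity requires the same specific discharge q through every layer.
Σ(b_i/K_i) = 10.6/0.432 + 4.52/0.124 + 8.14/6.59 = 62.22 d.
q = Δh / Σ(b_i/K_i) = 6.51 / 62.22 = 0.1046 m/day.
In each layer the seepage velocity is v_i = q/n_i, so the layer transit time is t_i = b_i·n_i / q:
  layer 1 (fractured sandstone): t_1 = 10.6 × 0.04 / 0.1046 = 4.053 d
  layer 2 (weathered basalt): t_2 = 4.52 × 0.12 / 0.1046 = 5.184 d
  layer 3 (medium sand): t_3 = 8.14 × 0.23 / 0.1046 = 17.89 d
Total t = Σ t_i = 27.13 days.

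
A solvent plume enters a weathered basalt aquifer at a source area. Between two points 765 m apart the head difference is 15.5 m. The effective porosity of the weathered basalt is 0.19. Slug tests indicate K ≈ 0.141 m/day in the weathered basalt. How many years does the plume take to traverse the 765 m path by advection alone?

Hydraulic gradient i = Δh / L = 15.5 / 765 = 0.02026.
Darcy flux q = K · i = 0.1410 × 0.02026 = 0.002857 m/day.
Seepage velocity v = q / n_e = 0.002857 / 0.19 = 0.01504 m/day.
Travel time t = L / v = 765 / 0.01504 = 50877 days = 139.3 years.

139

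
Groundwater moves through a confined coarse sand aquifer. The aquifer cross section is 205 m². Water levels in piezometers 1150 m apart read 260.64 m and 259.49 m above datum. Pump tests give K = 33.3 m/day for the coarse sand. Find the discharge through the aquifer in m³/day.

Hydraulic gradient i = (260.64 − 259.49) / 1150 = 1.15 / 1150 = 0.001000.
Darcy's law: Q = K · A · i = 33.30 × 205.0 × 0.001000 = 6.826 m³/day.

6.83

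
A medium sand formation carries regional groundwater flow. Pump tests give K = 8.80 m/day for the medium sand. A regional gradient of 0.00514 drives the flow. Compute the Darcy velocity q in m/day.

Hydraulic gradient i = 0.00514.
Specific discharge q = K · i = 8.800 × 0.005140 = 0.04523 m/day.

0.0452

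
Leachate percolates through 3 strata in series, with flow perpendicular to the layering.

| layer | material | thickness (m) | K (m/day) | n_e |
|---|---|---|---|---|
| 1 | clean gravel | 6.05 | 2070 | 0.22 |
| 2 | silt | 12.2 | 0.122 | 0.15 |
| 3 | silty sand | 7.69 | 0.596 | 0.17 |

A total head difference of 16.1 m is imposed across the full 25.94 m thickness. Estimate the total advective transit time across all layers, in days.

With flow normal to the layers, continuity requires the same specific discharge q through every layer.
Σ(b_i/K_i) = 6.05/2070 + 12.2/0.122 + 7.69/0.596 = 112.9 d.
q = Δh / Σ(b_i/K_i) = 16.1 / 112.9 = 0.1426 m/day.
In each layer the seepage velocity is v_i = q/n_i, so the layer transit time is t_i = b_i·n_i / q:
  layer 1 (clean gravel): t_1 = 6.05 × 0.22 / 0.1426 = 9.334 d
  layer 2 (silt): t_2 = 12.2 × 0.15 / 0.1426 = 12.83 d
  layer 3 (silty sand): t_3 = 7.69 × 0.17 / 0.1426 = 9.168 d
Total t = Σ t_i = 31.34 days.

31.3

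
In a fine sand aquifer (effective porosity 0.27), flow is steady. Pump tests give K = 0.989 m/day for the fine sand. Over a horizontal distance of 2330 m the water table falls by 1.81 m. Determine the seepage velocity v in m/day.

Hydraulic gradient i = Δh / L = 1.81 / 2330 = 0.0007768.
Darcy flux q = K · i = 0.9890 × 0.0007768 = 0.0007683 m/day.
Seepage velocity v = q / n_e = 0.0007683 / 0.27 = 0.002845 m/day.

0.00285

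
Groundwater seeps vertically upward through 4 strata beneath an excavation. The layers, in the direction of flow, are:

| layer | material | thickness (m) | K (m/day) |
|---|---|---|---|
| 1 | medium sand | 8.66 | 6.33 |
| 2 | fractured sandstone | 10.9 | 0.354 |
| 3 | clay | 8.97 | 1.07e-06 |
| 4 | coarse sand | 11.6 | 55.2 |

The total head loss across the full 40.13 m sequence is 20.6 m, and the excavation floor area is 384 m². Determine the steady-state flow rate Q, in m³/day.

0.000944

Flow is perpendicular to layering, so the layers act in series and the equivalent K is the thickness-weighted harmonic mean.
Total thickness L = 8.66 + 10.9 + 8.97 + 11.6 = 40.13 m.
Σ(b_i/K_i) = 8.66/6.33 + 10.9/0.354 + 8.97/1.07e-06 + 11.6/55.2 = 8.383e+06 d.
K_eq = L / Σ(b_i/K_i) = 40.13 / 8.383e+06 = 4.787e-06 m/day.
Q = K_eq · A · (Δh/L) = 4.787e-06 × 384 × (20.6/40.13) = 0.0009436 m³/day.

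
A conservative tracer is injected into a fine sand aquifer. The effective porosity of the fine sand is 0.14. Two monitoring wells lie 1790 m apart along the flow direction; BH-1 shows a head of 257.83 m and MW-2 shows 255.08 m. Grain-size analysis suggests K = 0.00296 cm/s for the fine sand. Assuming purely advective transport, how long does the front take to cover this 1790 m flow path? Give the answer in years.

175

Convert K: 0.00296 cm/s × 864 = 2.557 m/day.
Hydraulic gradient i = (257.83 − 255.08) / 1790 = 2.75 / 1790 = 0.001536.
Darcy flux q = K · i = 2.557 × 0.001536 = 0.003929 m/day.
Seepage velocity v = q / n_e = 0.003929 / 0.14 = 0.02806 m/day.
Travel time t = L / v = 1790 / 0.02806 = 63782 days = 174.6 years.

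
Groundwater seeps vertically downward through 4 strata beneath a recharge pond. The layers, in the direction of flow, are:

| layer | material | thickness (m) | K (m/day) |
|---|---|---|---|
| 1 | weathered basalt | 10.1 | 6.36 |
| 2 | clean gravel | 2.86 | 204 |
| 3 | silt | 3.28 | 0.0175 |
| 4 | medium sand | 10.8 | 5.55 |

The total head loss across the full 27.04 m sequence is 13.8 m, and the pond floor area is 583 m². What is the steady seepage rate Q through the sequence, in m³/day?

Flow is perpendicular to layering, so the layers act in series and the equivalent K is the thickness-weighted harmonic mean.
Total thickness L = 10.1 + 2.86 + 3.28 + 10.8 = 27.04 m.
Σ(b_i/K_i) = 10.1/6.36 + 2.86/204 + 3.28/0.0175 + 10.8/5.55 = 191.0 d.
K_eq = L / Σ(b_i/K_i) = 27.04 / 191.0 = 0.1416 m/day.
Q = K_eq · A · (Δh/L) = 0.1416 × 583 × (13.8/27.04) = 42.13 m³/day.

42.1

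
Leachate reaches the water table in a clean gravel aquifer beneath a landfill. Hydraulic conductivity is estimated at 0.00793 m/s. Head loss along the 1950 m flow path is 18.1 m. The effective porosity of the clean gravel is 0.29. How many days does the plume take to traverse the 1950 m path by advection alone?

Convert K: 0.00793 m/s × 86400 = 685.2 m/day.
Hydraulic gradient i = Δh / L = 18.1 / 1950 = 0.009282.
Darcy flux q = K · i = 685.2 × 0.009282 = 6.360 m/day.
Seepage velocity v = q / n_e = 6.360 / 0.29 = 21.93 m/day.
Travel time t = L / v = 1950 / 21.93 = 88.92 days.

88.9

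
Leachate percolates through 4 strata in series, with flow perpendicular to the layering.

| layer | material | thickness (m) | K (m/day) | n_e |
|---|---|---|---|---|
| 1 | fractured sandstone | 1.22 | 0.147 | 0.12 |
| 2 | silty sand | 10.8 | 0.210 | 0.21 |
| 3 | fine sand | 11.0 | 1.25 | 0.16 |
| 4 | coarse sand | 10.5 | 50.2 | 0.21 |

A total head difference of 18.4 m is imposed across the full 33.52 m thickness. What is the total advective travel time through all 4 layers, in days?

With flow normal to the layers, continuity requires the same specific discharge q through every layer.
Σ(b_i/K_i) = 1.22/0.147 + 10.8/0.210 + 11.0/1.25 + 10.5/50.2 = 68.74 d.
q = Δh / Σ(b_i/K_i) = 18.4 / 68.74 = 0.2677 m/day.
In each layer the seepage velocity is v_i = q/n_i, so the layer transit time is t_i = b_i·n_i / q:
  layer 1 (fractured sandstone): t_1 = 1.22 × 0.12 / 0.2677 = 0.5469 d
  layer 2 (silty sand): t_2 = 10.8 × 0.21 / 0.2677 = 8.473 d
  layer 3 (fine sand): t_3 = 11.0 × 0.16 / 0.2677 = 6.575 d
  layer 4 (coarse sand): t_4 = 10.5 × 0.21 / 0.2677 = 8.237 d
Total t = Σ t_i = 23.83 days.

23.8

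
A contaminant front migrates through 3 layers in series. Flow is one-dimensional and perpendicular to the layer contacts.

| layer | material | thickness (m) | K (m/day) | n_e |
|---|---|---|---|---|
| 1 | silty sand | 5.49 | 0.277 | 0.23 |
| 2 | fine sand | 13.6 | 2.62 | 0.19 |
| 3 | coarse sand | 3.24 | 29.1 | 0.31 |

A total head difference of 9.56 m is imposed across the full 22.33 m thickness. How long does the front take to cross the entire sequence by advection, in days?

With flow normal to the layers, continuity requires the same specific discharge q through every layer.
Σ(b_i/K_i) = 5.49/0.277 + 13.6/2.62 + 3.24/29.1 = 25.12 d.
q = Δh / Σ(b_i/K_i) = 9.56 / 25.12 = 0.3805 m/day.
In each layer the seepage velocity is v_i = q/n_i, so the layer transit time is t_i = b_i·n_i / q:
  layer 1 (silty sand): t_1 = 5.49 × 0.23 / 0.3805 = 3.318 d
  layer 2 (fine sand): t_2 = 13.6 × 0.19 / 0.3805 = 6.790 d
  layer 3 (coarse sand): t_3 = 3.24 × 0.31 / 0.3805 = 2.639 d
Total t = Σ t_i = 12.75 days.

12.7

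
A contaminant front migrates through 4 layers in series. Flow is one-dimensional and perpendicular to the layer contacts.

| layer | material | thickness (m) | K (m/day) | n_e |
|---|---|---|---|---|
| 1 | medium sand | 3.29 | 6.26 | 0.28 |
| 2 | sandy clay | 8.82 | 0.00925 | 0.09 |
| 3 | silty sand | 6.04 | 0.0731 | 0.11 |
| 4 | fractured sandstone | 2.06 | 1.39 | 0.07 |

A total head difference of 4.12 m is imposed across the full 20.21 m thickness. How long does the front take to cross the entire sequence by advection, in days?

636

With flow normal to the layers, continuity requires the same specific discharge q through every layer.
Σ(b_i/K_i) = 3.29/6.26 + 8.82/0.00925 + 6.04/0.0731 + 2.06/1.39 = 1038 d.
q = Δh / Σ(b_i/K_i) = 4.12 / 1038 = 0.003969 m/day.
In each layer the seepage velocity is v_i = q/n_i, so the layer transit time is t_i = b_i·n_i / q:
  layer 1 (medium sand): t_1 = 3.29 × 0.28 / 0.003969 = 232.1 d
  layer 2 (sandy clay): t_2 = 8.82 × 0.09 / 0.003969 = 200.0 d
  layer 3 (silty sand): t_3 = 6.04 × 0.11 / 0.003969 = 167.4 d
  layer 4 (fractured sandstone): t_4 = 2.06 × 0.07 / 0.003969 = 36.34 d
Total t = Σ t_i = 635.9 days.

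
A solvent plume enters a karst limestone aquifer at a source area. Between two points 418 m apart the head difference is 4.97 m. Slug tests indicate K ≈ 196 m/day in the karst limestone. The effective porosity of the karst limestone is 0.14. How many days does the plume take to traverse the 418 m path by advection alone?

25.1

Hydraulic gradient i = Δh / L = 4.97 / 418 = 0.01189.
Darcy flux q = K · i = 196.0 × 0.01189 = 2.330 m/day.
Seepage velocity v = q / n_e = 2.330 / 0.14 = 16.65 m/day.
Travel time t = L / v = 418 / 16.65 = 25.11 days.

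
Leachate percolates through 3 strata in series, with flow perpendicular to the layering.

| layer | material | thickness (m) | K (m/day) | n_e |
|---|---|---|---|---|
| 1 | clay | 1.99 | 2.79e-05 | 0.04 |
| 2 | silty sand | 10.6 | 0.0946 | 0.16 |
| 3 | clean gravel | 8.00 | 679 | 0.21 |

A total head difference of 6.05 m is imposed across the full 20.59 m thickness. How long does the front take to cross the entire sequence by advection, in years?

112

With flow normal to the layers, continuity requires the same specific discharge q through every layer.
Σ(b_i/K_i) = 1.99/2.79e-05 + 10.6/0.0946 + 8.00/679 = 71438 d.
q = Δh / Σ(b_i/K_i) = 6.05 / 71438 = 8.469e-05 m/day.
In each layer the seepage velocity is v_i = q/n_i, so the layer transit time is t_i = b_i·n_i / q:
  layer 1 (clay): t_1 = 1.99 × 0.04 / 8.469e-05 = 939.9 d
  layer 2 (silty sand): t_2 = 10.6 × 0.16 / 8.469e-05 = 20026 d
  layer 3 (clean gravel): t_3 = 8.00 × 0.21 / 8.469e-05 = 19837 d
Total t = Σ t_i = 40804 days = 111.7 years.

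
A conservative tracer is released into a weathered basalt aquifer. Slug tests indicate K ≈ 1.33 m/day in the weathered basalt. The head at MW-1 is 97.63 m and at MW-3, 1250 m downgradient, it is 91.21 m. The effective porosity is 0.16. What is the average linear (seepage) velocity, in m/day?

Hydraulic gradient i = (97.63 − 91.21) / 1250 = 6.42 / 1250 = 0.005136.
Darcy flux q = K · i = 1.330 × 0.005136 = 0.006831 m/day.
Seepage velocity v = q / n_e = 0.006831 / 0.16 = 0.04269 m/day.

0.0427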